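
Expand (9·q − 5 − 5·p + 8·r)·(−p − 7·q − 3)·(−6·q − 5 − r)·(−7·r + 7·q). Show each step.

1246·p·q^2·r − 1092·p·q^3 + 1890·p·q·r − 1750·p·q^2 − 98·p·q·r^2 + 147·q^3·r + 2646·q^4 + 1043·q^2·r + 1869·q^3 − 2401·q^2·r^2 + 1645·q·r − 910·q^2 − 2744·q·r^2 + 700·p·r − 700·p·q − 140·p·r^2 + 525·r − 525·q − 735·r^2 + 175·p^2·q·r − 210·p^2·q^2 + 175·p^2·r − 175·p^2·q + 35·p^2·r^2 − 56·p·r^3 − 392·q·r^3 − 168·r^3

(9·q − 5 − 5·p + 8·r)·(−p − 7·q − 3)·(−6·q − 5 − r)·(−7·r + 7·q)
= (−9·p·q − 63·q^2 − 27·q + 5·p + 35·q + 15 + 5·p^2 + 35·p·q + 15·p − 8·p·r − 56·q·r − 24·r)·(−6·q − 5 − r)·(−7·r + 7·q)    [distributive law]
= (26·p·q − 63·q^2 + 8·q + 20·p + 15 + 5·p^2 − 8·p·r − 56·q·r − 24·r)·(−6·q − 5 − r)·(−7·r + 7·q)    [combine like terms]
= (−156·p·q^2 − 130·p·q − 26·p·q·r + 378·q^3 + 315·q^2 + 63·q^2·r − 48·q^2 − 40·q − 8·q·r − 120·p·q − 100·p − 20·p·r − 90·q − 75 − 15·r − 30·p^2·q − 25·p^2 − 5·p^2·r + 48·p·q·r + 40·p·r + 8·p·r^2 + 336·q^2·r + 280·q·r + 56·q·r^2 + 144·q·r + 120·r + 24·r^2)·(−7·r + 7·q)    [distributive law]
= (−156·p·q^2 − 250·p·q + 22·p·q·r + 378·q^3 + 267·q^2 + 399·q^2·r − 130·q + 416·q·r − 100·p + 20·p·r − 75 + 105·r − 30·p^2·q − 25·p^2 − 5·p^2·r + 8·p·r^2 + 56·q·r^2 + 24·r^2)·(−7·r + 7·q)    [combine like terms]
= 1092·p·q^2·r − 1092·p·q^3 + 1750·p·q·r − 1750·p·q^2 − 154·p·q·r^2 + 154·p·q^2·r − 2646·q^3·r + 2646·q^4 − 1869·q^2·r + 1869·q^3 − 2793·q^2·r^2 + 2793·q^3·r + 910·q·r − 910·q^2 − 2912·q·r^2 + 2912·q^2·r + 700·p·r − 700·p·q − 140·p·r^2 + 140·p·q·r + 525·r − 525·q − 735·r^2 + 735·q·r + 210·p^2·q·r − 210·p^2·q^2 + 175·p^2·r − 175·p^2·q + 35·p^2·r^2 − 35·p^2·q·r − 56·p·r^3 + 56·p·q·r^2 − 392·q·r^3 + 392·q^2·r^2 − 168·r^3 + 168·q·r^2    [distributive law]
= 1246·p·q^2·r − 1092·p·q^3 + 1890·p·q·r − 1750·p·q^2 − 98·p·q·r^2 + 147·q^3·r + 2646·q^4 + 1043·q^2·r + 1869·q^3 − 2401·q^2·r^2 + 1645·q·r − 910·q^2 − 2744·q·r^2 + 700·p·r − 700·p·q − 140·p·r^2 + 525·r − 525·q − 735·r^2 + 175·p^2·q·r − 210·p^2·q^2 + 175·p^2·r − 175·p^2·q + 35·p^2·r^2 − 56·p·r^3 − 392·q·r^3 − 168·r^3    [combine like terms]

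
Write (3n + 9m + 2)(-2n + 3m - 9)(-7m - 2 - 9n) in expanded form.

123mn^2 + 291n^2 + 54n^3 - 180m^2n + 910mn + 224n - 189m^3 + 471m^2 + 276m + 36

(3n + 9m + 2)(-2n + 3m - 9)(-7m - 2 - 9n)
= (-6n^2 + 9mn - 27n - 18mn + 27m^2 - 81m - 4n + 6m - 18)(-7m - 2 - 9n)    [distributive law]
= (-6n^2 - 9mn - 31n + 27m^2 - 75m - 18)(-7m - 2 - 9n)    [combine like terms]
= 42mn^2 + 12n^2 + 54n^3 + 63m^2n + 18mn + 81mn^2 + 217mn + 62n + 279n^2 - 189m^3 - 54m^2 - 243m^2n + 525m^2 + 150m + 675mn + 126m + 36 + 162n    [distributive law]
= 123mn^2 + 291n^2 + 54n^3 - 180m^2n + 910mn + 224n - 189m^3 + 471m^2 + 276m + 36    [combine like terms]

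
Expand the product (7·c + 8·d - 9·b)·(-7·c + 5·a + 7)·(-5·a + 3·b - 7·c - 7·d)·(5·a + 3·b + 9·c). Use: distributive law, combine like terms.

-1995·a·b·c^2 - 63·b^2·c^2 - 4263·b·c^3 + 1715·a·c^3 + 3087·c^4 + 1470·a·c^2·d - 3276·b·c^2·d + 6615·c^3·d - 875·a^3·c + 2025·a^2·b·c - 1575·a^2·c^2 + 45·a·b^2·c - 3025·a^2·c·d + 135·a·b·c·d - 1225·a^2·c + 5040·a·b·c - 3920·a·c^2 + 63·b^2·c + 4263·b·c^2 - 3087·c^3 - 6195·a·c·d + 3276·b·c·d - 6615·c^2·d - 1827·b^2·c·d - 560·a·c·d^2 + 1176·b·c·d^2 + 3528·c^2·d^2 - 1000·a^3·d + 1575·a^2·b·d + 1305·a·b^2·d - 1400·a^2·d^2 - 840·a·b·d^2 - 1400·a^2·d + 2205·a·b·d + 1827·b^2·d - 1960·a·d^2 - 1176·b·d^2 - 3528·c·d^2 + 567·b^3·c + 1125·a^3·b - 405·a·b^3 + 1575·a^2·b - 567·b^3

(7·c + 8·d - 9·b)·(-7·c + 5·a + 7)·(-5·a + 3·b - 7·c - 7·d)·(5·a + 3·b + 9·c)
= (-49·c^2 + 35·a·c + 49·c - 56·c·d + 40·a·d + 56·d + 63·b·c - 45·a·b - 63·b)·(-5·a + 3·b - 7·c - 7·d)·(5·a + 3·b + 9·c)    [distributive law]
= (245·a·c^2 - 147·b·c^2 + 343·c^3 + 343·c^2·d - 175·a^2·c + 105·a·b·c - 245·a·c^2 - 245·a·c·d - 245·a·c + 147·b·c - 343·c^2 - 343·c·d + 280·a·c·d - 168·b·c·d + 392·c^2·d + 392·c·d^2 - 200·a^2·d + 120·a·b·d - 280·a·c·d - 280·a·d^2 - 280·a·d + 168·b·d - 392·c·d - 392·d^2 - 315·a·b·c + 189·b^2·c - 441·b·c^2 - 441·b·c·d + 225·a^2·b - 135·a·b^2 + 315·a·b·c + 315·a·b·d + 315·a·b - 189·b^2 + 441·b·c + 441·b·d)·(5·a + 3·b + 9·c)    [distributive law]
= (-588·b·c^2 + 343·c^3 + 735·c^2·d - 175·a^2·c + 105·a·b·c - 245·a·c·d - 245·a·c + 588·b·c - 343·c^2 - 735·c·d - 609·b·c·d + 392·c·d^2 - 200·a^2·d + 435·a·b·d - 280·a·d^2 - 280·a·d + 609·b·d - 392·d^2 + 189·b^2·c + 225·a^2·b - 135·a·b^2 + 315·a·b - 189·b^2)·(5·a + 3·b + 9·c)    [combine like terms]
= -2940·a·b·c^2 - 1764·b^2·c^2 - 5292·b·c^3 + 1715·a·c^3 + 1029·b·c^3 + 3087·c^4 + 3675·a·c^2·d + 2205·b·c^2·d + 6615·c^3·d - 875·a^3·c - 525·a^2·b·c - 1575·a^2·c^2 + 525·a^2·b·c + 315·a·b^2·c + 945·a·b·c^2 - 1225·a^2·c·d - 735·a·b·c·d - 2205·a·c^2·d - 1225·a^2·c - 735·a·b·c - 2205·a·c^2 + 2940·a·b·c + 1764·b^2·c + 5292·b·c^2 - 1715·a·c^2 - 1029·b·c^2 - 3087·c^3 - 3675·a·c·d - 2205·b·c·d - 6615·c^2·d - 3045·a·b·c·d - 1827·b^2·c·d - 5481·b·c^2·d + 1960·a·c·d^2 + 1176·b·c·d^2 + 3528·c^2·d^2 - 1000·a^3·d - 600·a^2·b·d - 1800·a^2·c·d + 2175·a^2·b·d + 1305·a·b^2·d + 3915·a·b·c·d - 1400·a^2·d^2 - 840·a·b·d^2 - 2520·a·c·d^2 - 1400·a^2·d - 840·a·b·d - 2520·a·c·d + 3045·a·b·d + 1827·b^2·d + 5481·b·c·d - 1960·a·d^2 - 1176·b·d^2 - 3528·c·d^2 + 945·a·b^2·c + 567·b^3·c + 1701·b^2·c^2 + 1125·a^3·b + 675·a^2·b^2 + 2025·a^2·b·c - 675·a^2·b^2 - 405·a·b^3 - 1215·a·b^2·c + 1575·a^2·b + 945·a·b^2 + 2835·a·b·c - 945·a·b^2 - 567·b^3 - 1701·b^2·c    [distributive law]
= -1995·a·b·c^2 - 63·b^2·c^2 - 4263·b·c^3 + 1715·a·c^3 + 3087·c^4 + 1470·a·c^2·d - 3276·b·c^2·d + 6615·c^3·d - 875·a^3·c + 2025·a^2·b·c - 1575·a^2·c^2 + 45·a·b^2·c - 3025·a^2·c·d + 135·a·b·c·d - 1225·a^2·c + 5040·a·b·c - 3920·a·c^2 + 63·b^2·c + 4263·b·c^2 - 3087·c^3 - 6195·a·c·d + 3276·b·c·d - 6615·c^2·d - 1827·b^2·c·d - 560·a·c·d^2 + 1176·b·c·d^2 + 3528·c^2·d^2 - 1000·a^3·d + 1575·a^2·b·d + 1305·a·b^2·d - 1400·a^2·d^2 - 840·a·b·d^2 - 1400·a^2·d + 2205·a·b·d + 1827·b^2·d - 1960·a·d^2 - 1176·b·d^2 - 3528·c·d^2 + 567·b^3·c + 1125·a^3·b - 405·a·b^3 + 1575·a^2·b - 567·b^3    [combine like terms]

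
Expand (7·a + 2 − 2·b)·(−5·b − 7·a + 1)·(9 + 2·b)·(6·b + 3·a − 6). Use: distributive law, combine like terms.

−768·a·b^2 − 2667·a^2·b + 528·a·b − 192·a·b^3 − 714·a^2·b^2 − 1323·a^3 + 2457·a^2 − 294·a^3·b + 432·a − 1020·b^2 + 732·b + 276·b^3 − 108 + 120·b^4

(7·a + 2 − 2·b)·(−5·b − 7·a + 1)·(9 + 2·b)·(6·b + 3·a − 6)
= (−35·a·b − 49·a^2 + 7·a − 10·b − 14·a + 2 + 10·b^2 + 14·a·b − 2·b)·(9 + 2·b)·(6·b + 3·a − 6)    [distributive law]
= (−21·a·b − 49·a^2 − 7·a − 12·b + 2 + 10·b^2)·(9 + 2·b)·(6·b + 3·a − 6)    [combine like terms]
= (−189·a·b − 42·a·b^2 − 441·a^2 − 98·a^2·b − 63·a − 14·a·b − 108·b − 24·b^2 + 18 + 4·b + 90·b^2 + 20·b^3)·(6·b + 3·a − 6)    [distributive law]
= (−203·a·b − 42·a·b^2 − 441·a^2 − 98·a^2·b − 63·a − 104·b + 66·b^2 + 18 + 20·b^3)·(6·b + 3·a − 6)    [combine like terms]
= −1218·a·b^2 − 609·a^2·b + 1218·a·b − 252·a·b^3 − 126·a^2·b^2 + 252·a·b^2 − 2646·a^2·b − 1323·a^3 + 2646·a^2 − 588·a^2·b^2 − 294·a^3·b + 588·a^2·b − 378·a·b − 189·a^2 + 378·a − 624·b^2 − 312·a·b + 624·b + 396·b^3 + 198·a·b^2 − 396·b^2 + 108·b + 54·a − 108 + 120·b^4 + 60·a·b^3 − 120·b^3    [distributive law]
= −768·a·b^2 − 2667·a^2·b + 528·a·b − 192·a·b^3 − 714·a^2·b^2 − 1323·a^3 + 2457·a^2 − 294·a^3·b + 432·a − 1020·b^2 + 732·b + 276·b^3 − 108 + 120·b^4    [combine like terms]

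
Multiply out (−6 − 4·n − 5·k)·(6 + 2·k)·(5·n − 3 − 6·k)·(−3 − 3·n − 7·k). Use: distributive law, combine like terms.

(−6 − 4·n − 5·k)·(6 + 2·k)·(5·n − 3 − 6·k)·(−3 − 3·n − 7·k)
= (−36 − 12·k − 24·n − 8·k·n − 30·k − 10·k²)·(5·n − 3 − 6·k)·(−3 − 3·n − 7·k)    [distributive law]
= (−36 − 42·k − 24·n − 8·k·n − 10·k²)·(5·n − 3 − 6·k)·(−3 − 3·n − 7·k)    [combine like terms]
= (−180·n + 108 + 216·k − 210·k·n + 126·k + 252·k² − 120·n² + 72·n + 144·k·n − 40·k·n² + 24·k·n + 48·k²·n − 50·k²·n + 30·k² + 60·k³)·(−3 − 3·n − 7·k)    [distributive law]
= (−108·n + 108 + 342·k − 42·k·n + 282·k² − 120·n² − 40·k·n² − 2·k²·n + 60·k³)·(−3 − 3·n − 7·k)    [combine like terms]
= 324·n + 324·n² + 756·k·n − 324 − 324·n − 756·k − 1026·k − 1026·k·n − 2394·k² + 126·k·n + 126·k·n² + 294·k²·n − 846·k² − 846·k²·n − 1974·k³ + 360·n² + 360·n³ + 840·k·n² + 120·k·n² + 120·k·n³ + 280·k²·n² + 6·k²·n + 6·k²·n² + 14·k³·n − 180·k³ − 180·k³·n − 420·k⁴    [distributive law]
= 684·n² − 144·k·n − 324 − 1782·k − 3240·k² + 1086·k·n² − 546·k²·n − 2154·k³ + 360·n³ + 120·k·n³ + 286·k²·n² − 166·k³·n − 420·k⁴    [combine like terms]

684·n² − 144·k·n − 324 − 1782·k − 3240·k² + 1086·k·n² − 546·k²·n − 2154·k³ + 360·n³ + 120·k·n³ + 286·k²·n² − 166·k³·n − 420·k⁴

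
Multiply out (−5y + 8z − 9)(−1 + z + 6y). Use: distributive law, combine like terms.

(−5y + 8z − 9)(−1 + z + 6y)
= 5y − 5yz − 30y^2 − 8z + 8z^2 + 48yz + 9 − 9z − 54y    [distributive law]
= −49y + 43yz − 30y^2 − 17z + 8z^2 + 9    [combine like terms]

−49y + 43yz − 30y^2 − 17z + 8z^2 + 9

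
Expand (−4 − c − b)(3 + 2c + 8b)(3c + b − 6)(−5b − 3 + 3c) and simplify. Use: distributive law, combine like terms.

(−4 − c − b)(3 + 2c + 8b)(3c + b − 6)(−5b − 3 + 3c)
= (−12 − 8c − 32b − 3c − 2c² − 8bc − 3b − 2bc − 8b²)(3c + b − 6)(−5b − 3 + 3c)    [distributive law]
= (−12 − 11c − 35b − 2c² − 10bc − 8b²)(3c + b − 6)(−5b − 3 + 3c)    [combine like terms]
= (−36c − 12b + 72 − 33c² − 11bc + 66c − 105bc − 35b² + 210b − 6c³ − 2bc² + 12c² − 30bc² − 10b²c + 60bc − 24b²c − 8b³ + 48b²)(−5b − 3 + 3c)    [distributive law]
= (30c + 198b + 72 − 21c² − 56bc + 13b² − 6c³ − 32bc² − 34b²c − 8b³)(−5b − 3 + 3c)    [combine like terms]
= −150bc − 90c + 90c² − 990b² − 594b + 594bc − 360b − 216 + 216c + 105bc² + 63c² − 63c³ + 280b²c + 168bc − 168bc² − 65b³ − 39b² + 39b²c + 30bc³ + 18c³ − 18c⁴ + 160b²c² + 96bc² − 96bc³ + 170b³c + 102b²c − 102b²c² + 40b⁴ + 24b³ − 24b³c    [distributive law]
= 612bc + 126c + 153c² − 1029b² − 954b − 216 + 33bc² − 45c³ + 421b²c − 41b³ − 66bc³ − 18c⁴ + 58b²c² + 146b³c + 40b⁴    [combine like terms]

612bc + 126c + 153c² − 1029b² − 954b − 216 + 33bc² − 45c³ + 421b²c − 41b³ − 66bc³ − 18c⁴ + 58b²c² + 146b³c + 40b⁴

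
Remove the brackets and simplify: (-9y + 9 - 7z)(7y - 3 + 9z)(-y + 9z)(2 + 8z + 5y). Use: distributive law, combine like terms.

(-9y + 9 - 7z)(7y - 3 + 9z)(-y + 9z)(2 + 8z + 5y)
= (-63y^2 + 27y - 81yz + 63y - 27 + 81z - 49yz + 21z - 63z^2)(-y + 9z)(2 + 8z + 5y)    [distributive law]
= (-63y^2 + 90y - 130yz - 27 + 102z - 63z^2)(-y + 9z)(2 + 8z + 5y)    [combine like terms]
= (63y^3 - 567y^2z - 90y^2 + 810yz + 130y^2z - 1170yz^2 + 27y - 243z - 102yz + 918z^2 + 63yz^2 - 567z^3)(2 + 8z + 5y)    [distributive law]
= (63y^3 - 437y^2z - 90y^2 + 708yz - 1107yz^2 + 27y - 243z + 918z^2 - 567z^3)(2 + 8z + 5y)    [combine like terms]
= 126y^3 + 504y^3z + 315y^4 - 874y^2z - 3496y^2z^2 - 2185y^3z - 180y^2 - 720y^2z - 450y^3 + 1416yz + 5664yz^2 + 3540y^2z - 2214yz^2 - 8856yz^3 - 5535y^2z^2 + 54y + 216yz + 135y^2 - 486z - 1944z^2 - 1215yz + 1836z^2 + 7344z^3 + 4590yz^2 - 1134z^3 - 4536z^4 - 2835yz^3    [distributive law]
= -324y^3 - 1681y^3z + 315y^4 + 1946y^2z - 9031y^2z^2 - 45y^2 + 417yz + 8040yz^2 - 11691yz^3 + 54y - 486z - 108z^2 + 6210z^3 - 4536z^4    [combine like terms]

-324y^3 - 1681y^3z + 315y^4 + 1946y^2z - 9031y^2z^2 - 45y^2 + 417yz + 8040yz^2 - 11691yz^3 + 54y - 486z - 108z^2 + 6210z^3 - 4536z^4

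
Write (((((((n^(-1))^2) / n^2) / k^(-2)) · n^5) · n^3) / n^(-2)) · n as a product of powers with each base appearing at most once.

k^2·n^7

(((((((n^(-1))^2) / n^2) / k^(-2)) · n^5) · n^3) / n^(-2)) · n
= (((((n^(-2) / n^2) / k^(-2)) · n^5) · n^3) / n^(-2)) · n    [power of a power]
= ((((n^(-4) / k^(-2)) · n^5) · n^3) / n^(-2)) · n    [quotient of powers]
= k^2·n^7    [quotient of powers; product of powers]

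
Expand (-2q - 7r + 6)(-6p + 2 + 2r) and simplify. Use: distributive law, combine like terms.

(-2q - 7r + 6)(-6p + 2 + 2r)
= 12pq - 4q - 4qr + 42pr - 14r - 14r² - 36p + 12 + 12r    [distributive law]
= 12pq - 4q - 4qr + 42pr - 2r - 14r² - 36p + 12    [combine like terms]

12pq - 4q - 4qr + 42pr - 2r - 14r² - 36p + 12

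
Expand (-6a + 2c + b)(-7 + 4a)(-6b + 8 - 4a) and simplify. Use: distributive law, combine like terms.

-192ab + 336a - 360a^2 + 128a^2b + 96a^3 + 84bc - 112c + 120ac - 48abc - 32a^2c + 42b^2 - 56b - 24ab^2

(-6a + 2c + b)(-7 + 4a)(-6b + 8 - 4a)
= (42a - 24a^2 - 14c + 8ac - 7b + 4ab)(-6b + 8 - 4a)    [distributive law]
= -252ab + 336a - 168a^2 + 144a^2b - 192a^2 + 96a^3 + 84bc - 112c + 56ac - 48abc + 64ac - 32a^2c + 42b^2 - 56b + 28ab - 24ab^2 + 32ab - 16a^2b    [distributive law]
= -192ab + 336a - 360a^2 + 128a^2b + 96a^3 + 84bc - 112c + 120ac - 48abc - 32a^2c + 42b^2 - 56b - 24ab^2    [combine like terms]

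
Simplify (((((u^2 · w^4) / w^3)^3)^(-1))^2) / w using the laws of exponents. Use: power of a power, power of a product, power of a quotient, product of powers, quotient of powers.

(((((u^2 · w^4) / w^3)^3)^(-1))^2) / w
= ((((u^2 · w^4) / w^3)^3)^(-2)) / w    [power of a power]
= (((u^2 · w^4) / w^3)^(-6)) / w    [power of a power]
= (((u^2 · w^4)^(-6)) / ((w^3)^(-6))) / w    [power of a quotient]
= ((((u^2)^(-6)) · ((w^4)^(-6))) / ((w^3)^(-6))) / w    [power of a product]
= ((u^(-12) · ((w^4)^(-6))) / ((w^3)^(-6))) / w    [power of a power]
= ((u^(-12) · w^(-24)) / ((w^3)^(-6))) / w    [power of a power]
= ((u^(-12) · w^(-24)) / w^(-18)) / w    [power of a power]
= u^(-12)·w^(-7)    [quotient of powers; product of powers]

u^(-12)·w^(-7)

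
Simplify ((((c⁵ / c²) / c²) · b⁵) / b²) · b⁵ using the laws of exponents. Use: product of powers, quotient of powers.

b⁸·c

((((c⁵ / c²) / c²) · b⁵) / b²) · b⁵
= (((c³ / c²) · b⁵) / b²) · b⁵    [quotient of powers]
= ((c · b⁵) / b²) · b⁵    [quotient of powers]
= b⁸·c    [quotient of powers; product of powers]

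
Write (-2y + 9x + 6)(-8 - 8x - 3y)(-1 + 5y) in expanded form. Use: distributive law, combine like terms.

(-2y + 9x + 6)(-8 - 8x - 3y)(-1 + 5y)
= (16y + 16xy + 6y^2 - 72x - 72x^2 - 27xy - 48 - 48x - 18y)(-1 + 5y)    [distributive law]
= (-2y - 11xy + 6y^2 - 120x - 72x^2 - 48)(-1 + 5y)    [combine like terms]
= 2y - 10y^2 + 11xy - 55xy^2 - 6y^2 + 30y^3 + 120x - 600xy + 72x^2 - 360x^2y + 48 - 240y    [distributive law]
= -238y - 16y^2 - 589xy - 55xy^2 + 30y^3 + 120x + 72x^2 - 360x^2y + 48    [combine like terms]

-238y - 16y^2 - 589xy - 55xy^2 + 30y^3 + 120x + 72x^2 - 360x^2y + 48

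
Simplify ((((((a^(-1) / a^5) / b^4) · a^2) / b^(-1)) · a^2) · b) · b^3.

((((((a^(-1) / a^5) / b^4) · a^2) / b^(-1)) · a^2) · b) · b^3
= (((((a^(-6) / b^4) · a^2) / b^(-1)) · a^2) · b) · b^3    [quotient of powers]
= a^(-2)·b    [quotient of powers; product of powers]

a^(-2)·b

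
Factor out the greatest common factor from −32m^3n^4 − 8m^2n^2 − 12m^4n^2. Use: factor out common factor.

4m^2n^2(−8mn^2 − 2 − 3m^2)

−32m^3n^4 − 8m^2n^2 − 12m^4n^2
= 4(−8m^3n^4 − 2m^2n^2 − 3m^4n^2)    [factor out 4]
= 4m^2n^2(−8mn^2 − 2 − 3m^2)    [factor out m^2n^2]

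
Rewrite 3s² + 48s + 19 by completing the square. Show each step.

3(s + 8)² − 173

3s² + 48s + 19
= 3(s² + 16s) + 19    [factor out 3 from the s-terms]
= 3(s² + 16s + 64 − 64) + 19    [add and subtract 64 inside the bracket]
= 3(s + 8)² − 192 + 19    [perfect-square identity]
= 3(s + 8)² − 173    [combine constants]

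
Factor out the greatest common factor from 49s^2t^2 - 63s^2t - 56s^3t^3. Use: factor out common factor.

49s^2t^2 - 63s^2t - 56s^3t^3
= 7(7s^2t^2 - 9s^2t - 8s^3t^3)    [factor out 7]
= 7s^2t(7t - 9 - 8st^2)    [factor out s^2t]

7s^2t(7t - 9 - 8st^2)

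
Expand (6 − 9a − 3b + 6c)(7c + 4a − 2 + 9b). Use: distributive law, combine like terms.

(6 − 9a − 3b + 6c)(7c + 4a − 2 + 9b)
= 42c + 24a − 12 + 54b − 63ac − 36a^2 + 18a − 81ab − 21bc − 12ab + 6b − 27b^2 + 42c^2 + 24ac − 12c + 54bc    [distributive law]
= 30c + 42a − 12 + 60b − 39ac − 36a^2 − 93ab + 33bc − 27b^2 + 42c^2    [combine like terms]

30c + 42a − 12 + 60b − 39ac − 36a^2 − 93ab + 33bc − 27b^2 + 42c^2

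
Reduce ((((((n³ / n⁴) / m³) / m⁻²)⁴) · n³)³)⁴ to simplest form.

((((((n³ / n⁴) / m³) / m⁻²)⁴) · n³)³)⁴
= (((((n³ / n⁴) / m³) / m⁻²)⁴) · n³)¹²    [power of a power]
= (((((n³ / n⁴) / m³) / m⁻²)⁴)¹²) · ((n³)¹²)    [power of a product]
= ((((n³ / n⁴) / m³) / m⁻²)⁴⁸) · ((n³)¹²)    [power of a power]
= ((((n³ / n⁴) / m³)⁴⁸) / ((m⁻²)⁴⁸)) · ((n³)¹²)    [power of a quotient]
= ((((n³ / n⁴)⁴⁸) / ((m³)⁴⁸)) / ((m⁻²)⁴⁸)) · ((n³)¹²)    [power of a quotient]
= (((((n³)⁴⁸) / ((n⁴)⁴⁸)) / ((m³)⁴⁸)) / ((m⁻²)⁴⁸)) · ((n³)¹²)    [power of a quotient]
= (((n¹⁴⁴ / ((n⁴)⁴⁸)) / ((m³)⁴⁸)) / ((m⁻²)⁴⁸)) · ((n³)¹²)    [power of a power]
= (((n¹⁴⁴ / n¹⁹²) / ((m³)⁴⁸)) / ((m⁻²)⁴⁸)) · ((n³)¹²)    [power of a power]
= ((n⁻⁴⁸ / ((m³)⁴⁸)) / ((m⁻²)⁴⁸)) · ((n³)¹²)    [quotient of powers]
= ((n⁻⁴⁸ / m¹⁴⁴) / ((m⁻²)⁴⁸)) · ((n³)¹²)    [power of a power]
= ((n⁻⁴⁸ / m¹⁴⁴) / m⁻⁹⁶) · ((n³)¹²)    [power of a power]
= ((n⁻⁴⁸ / m¹⁴⁴) / m⁻⁹⁶) · n³⁶    [power of a power]
= m⁻⁴⁸n⁻¹²    [quotient of powers; product of powers]

m⁻⁴⁸n⁻¹²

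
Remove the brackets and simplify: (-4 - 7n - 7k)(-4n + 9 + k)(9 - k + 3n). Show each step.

(-4 - 7n - 7k)(-4n + 9 + k)(9 - k + 3n)
= (16n - 36 - 4k + 28n^2 - 63n - 7kn + 28kn - 63k - 7k^2)(9 - k + 3n)    [distributive law]
= (-47n - 36 - 67k + 28n^2 + 21kn - 7k^2)(9 - k + 3n)    [combine like terms]
= -423n + 47kn - 141n^2 - 324 + 36k - 108n - 603k + 67k^2 - 201kn + 252n^2 - 28kn^2 + 84n^3 + 189kn - 21k^2n + 63kn^2 - 63k^2 + 7k^3 - 21k^2n    [distributive law]
= -531n + 35kn + 111n^2 - 324 - 567k + 4k^2 + 35kn^2 + 84n^3 - 42k^2n + 7k^3    [combine like terms]

-531n + 35kn + 111n^2 - 324 - 567k + 4k^2 + 35kn^2 + 84n^3 - 42k^2n + 7k^3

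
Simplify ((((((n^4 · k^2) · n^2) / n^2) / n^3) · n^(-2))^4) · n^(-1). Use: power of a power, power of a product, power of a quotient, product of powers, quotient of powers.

k^8n^(-5)

((((((n^4 · k^2) · n^2) / n^2) / n^3) · n^(-2))^4) · n^(-1)
= ((((((n^4 · k^2) · n^2) / n^2) / n^3)^4) · ((n^(-2))^4)) · n^(-1)    [power of a product]
= ((((((n^4 · k^2) · n^2) / n^2)^4) / ((n^3)^4)) · ((n^(-2))^4)) · n^(-1)    [power of a quotient]
= ((((((n^4 · k^2) · n^2)^4) / ((n^2)^4)) / ((n^3)^4)) · ((n^(-2))^4)) · n^(-1)    [power of a quotient]
= ((((((n^4 · k^2)^4) · ((n^2)^4)) / ((n^2)^4)) / ((n^3)^4)) · ((n^(-2))^4)) · n^(-1)    [power of a product]
= (((((((n^4)^4) · ((k^2)^4)) · ((n^2)^4)) / ((n^2)^4)) / ((n^3)^4)) · ((n^(-2))^4)) · n^(-1)    [power of a product]
= (((((n^16 · ((k^2)^4)) · ((n^2)^4)) / ((n^2)^4)) / ((n^3)^4)) · ((n^(-2))^4)) · n^(-1)    [power of a power]
= (((((n^16 · k^8) · ((n^2)^4)) / ((n^2)^4)) / ((n^3)^4)) · ((n^(-2))^4)) · n^(-1)    [power of a power]
= (((((n^16 · k^8) · n^8) / ((n^2)^4)) / ((n^3)^4)) · ((n^(-2))^4)) · n^(-1)    [power of a power]
= (((((n^16 · k^8) · n^8) / n^8) / ((n^3)^4)) · ((n^(-2))^4)) · n^(-1)    [power of a power]
= (((((n^16 · k^8) · n^8) / n^8) / n^12) · ((n^(-2))^4)) · n^(-1)    [power of a power]
= (((((n^16 · k^8) · n^8) / n^8) / n^12) · n^(-8)) · n^(-1)    [power of a power]
= k^8n^(-5)    [quotient of powers; product of powers]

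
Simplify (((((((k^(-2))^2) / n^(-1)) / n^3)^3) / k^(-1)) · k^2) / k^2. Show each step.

(((((((k^(-2))^2) / n^(-1)) / n^3)^3) / k^(-1)) · k^2) / k^2
= (((((((k^(-2))^2) / n^(-1))^3) / ((n^3)^3)) / k^(-1)) · k^2) / k^2    [power of a quotient]
= (((((((k^(-2))^2)^3) / ((n^(-1))^3)) / ((n^3)^3)) / k^(-1)) · k^2) / k^2    [power of a quotient]
= ((((((k^(-2))^6) / ((n^(-1))^3)) / ((n^3)^3)) / k^(-1)) · k^2) / k^2    [power of a power]
= ((((k^(-12) / ((n^(-1))^3)) / ((n^3)^3)) / k^(-1)) · k^2) / k^2    [power of a power]
= ((((k^(-12) / n^(-3)) / ((n^3)^3)) / k^(-1)) · k^2) / k^2    [power of a power]
= ((((k^(-12) / n^(-3)) / n^9) / k^(-1)) · k^2) / k^2    [power of a power]
= k^(-11)n^(-6)    [quotient of powers; product of powers]

k^(-11)n^(-6)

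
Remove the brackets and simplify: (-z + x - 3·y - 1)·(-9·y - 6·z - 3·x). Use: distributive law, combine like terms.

(-z + x - 3·y - 1)·(-9·y - 6·z - 3·x)
= 9·y·z + 6·z² + 3·x·z - 9·x·y - 6·x·z - 3·x² + 27·y² + 18·y·z + 9·x·y + 9·y + 6·z + 3·x    [distributive law]
= 27·y·z + 6·z² - 3·x·z - 3·x² + 27·y² + 9·y + 6·z + 3·x    [combine like terms]

27·y·z + 6·z² - 3·x·z - 3·x² + 27·y² + 9·y + 6·z + 3·x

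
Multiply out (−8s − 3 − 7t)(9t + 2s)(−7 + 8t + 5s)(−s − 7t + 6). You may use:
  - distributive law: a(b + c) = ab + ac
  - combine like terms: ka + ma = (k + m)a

−4341s^2t − 9176st^2 + 2031st + 4909s^2t^2 + 7525st^3 + 1118s^3t − 562s^3 + 450s^2 + 80s^4 + 27t^2 + 1134t − 4599t^3 + 252s + 3528t^4

(−8s − 3 − 7t)(9t + 2s)(−7 + 8t + 5s)(−s − 7t + 6)
= (−72st − 16s^2 − 27t − 6s − 63t^2 − 14st)(−7 + 8t + 5s)(−s − 7t + 6)    [distributive law]
= (−86st − 16s^2 − 27t − 6s − 63t^2)(−7 + 8t + 5s)(−s − 7t + 6)    [combine like terms]
= (602st − 688st^2 − 430s^2t + 112s^2 − 128s^2t − 80s^3 + 189t − 216t^2 − 135st + 42s − 48st − 30s^2 + 441t^2 − 504t^3 − 315st^2)(−s − 7t + 6)    [distributive law]
= (419st − 1003st^2 − 558s^2t + 82s^2 − 80s^3 + 189t + 225t^2 + 42s − 504t^3)(−s − 7t + 6)    [combine like terms]
= −419s^2t − 2933st^2 + 2514st + 1003s^2t^2 + 7021st^3 − 6018st^2 + 558s^3t + 3906s^2t^2 − 3348s^2t − 82s^3 − 574s^2t + 492s^2 + 80s^4 + 560s^3t − 480s^3 − 189st − 1323t^2 + 1134t − 225st^2 − 1575t^3 + 1350t^2 − 42s^2 − 294st + 252s + 504st^3 + 3528t^4 − 3024t^3    [distributive law]
= −4341s^2t − 9176st^2 + 2031st + 4909s^2t^2 + 7525st^3 + 1118s^3t − 562s^3 + 450s^2 + 80s^4 + 27t^2 + 1134t − 4599t^3 + 252s + 3528t^4    [combine like terms]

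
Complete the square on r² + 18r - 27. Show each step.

(r + 9)² - 108

r² + 18r - 27
= r² + 18r + 81 - 81 - 27    [add and subtract 81]
= (r + 9)² - 81 - 27    [perfect-square identity]
= (r + 9)² - 108    [combine constants]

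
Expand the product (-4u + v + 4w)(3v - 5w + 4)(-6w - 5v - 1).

-28uvw + 60uv^2 + 92uv - 120uw^2 + 76uw + 16u - 53v^2w - 15v^3 - 23v^2 + 58vw^2 - 111vw - 4v + 120w^3 - 76w^2 - 16w

(-4u + v + 4w)(3v - 5w + 4)(-6w - 5v - 1)
= (-12uv + 20uw - 16u + 3v^2 - 5vw + 4v + 12vw - 20w^2 + 16w)(-6w - 5v - 1)    [distributive law]
= (-12uv + 20uw - 16u + 3v^2 + 7vw + 4v - 20w^2 + 16w)(-6w - 5v - 1)    [combine like terms]
= 72uvw + 60uv^2 + 12uv - 120uw^2 - 100uvw - 20uw + 96uw + 80uv + 16u - 18v^2w - 15v^3 - 3v^2 - 42vw^2 - 35v^2w - 7vw - 24vw - 20v^2 - 4v + 120w^3 + 100vw^2 + 20w^2 - 96w^2 - 80vw - 16w    [distributive law]
= -28uvw + 60uv^2 + 92uv - 120uw^2 + 76uw + 16u - 53v^2w - 15v^3 - 23v^2 + 58vw^2 - 111vw - 4v + 120w^3 - 76w^2 - 16w    [combine like terms]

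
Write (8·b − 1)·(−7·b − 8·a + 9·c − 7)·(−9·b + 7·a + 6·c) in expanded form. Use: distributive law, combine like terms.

(8·b − 1)·(−7·b − 8·a + 9·c − 7)·(−9·b + 7·a + 6·c)
= (−56·b² − 64·a·b + 72·b·c − 56·b + 7·b + 8·a − 9·c + 7)·(−9·b + 7·a + 6·c)    [distributive law]
= (−56·b² − 64·a·b + 72·b·c − 49·b + 8·a − 9·c + 7)·(−9·b + 7·a + 6·c)    [combine like terms]
= 504·b³ − 392·a·b² − 336·b²·c + 576·a·b² − 448·a²·b − 384·a·b·c − 648·b²·c + 504·a·b·c + 432·b·c² + 441·b² − 343·a·b − 294·b·c − 72·a·b + 56·a² + 48·a·c + 81·b·c − 63·a·c − 54·c² − 63·b + 49·a + 42·c    [distributive law]
= 504·b³ + 184·a·b² − 984·b²·c − 448·a²·b + 120·a·b·c + 432·b·c² + 441·b² − 415·a·b − 213·b·c + 56·a² − 15·a·c − 54·c² − 63·b + 49·a + 42·c    [combine like terms]

504·b³ + 184·a·b² − 984·b²·c − 448·a²·b + 120·a·b·c + 432·b·c² + 441·b² − 415·a·b − 213·b·c + 56·a² − 15·a·c − 54·c² − 63·b + 49·a + 42·c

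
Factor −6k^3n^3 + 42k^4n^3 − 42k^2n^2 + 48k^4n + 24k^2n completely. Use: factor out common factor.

−6k^3n^3 + 42k^4n^3 − 42k^2n^2 + 48k^4n + 24k^2n
= 6(−k^3n^3 + 7k^4n^3 − 7k^2n^2 + 8k^4n + 4k^2n)    [factor out 6]
= 6k^2n(−kn^2 + 7k^2n^2 − 7n + 8k^2 + 4)    [factor out k^2n]

6k^2n(−kn^2 + 7k^2n^2 − 7n + 8k^2 + 4)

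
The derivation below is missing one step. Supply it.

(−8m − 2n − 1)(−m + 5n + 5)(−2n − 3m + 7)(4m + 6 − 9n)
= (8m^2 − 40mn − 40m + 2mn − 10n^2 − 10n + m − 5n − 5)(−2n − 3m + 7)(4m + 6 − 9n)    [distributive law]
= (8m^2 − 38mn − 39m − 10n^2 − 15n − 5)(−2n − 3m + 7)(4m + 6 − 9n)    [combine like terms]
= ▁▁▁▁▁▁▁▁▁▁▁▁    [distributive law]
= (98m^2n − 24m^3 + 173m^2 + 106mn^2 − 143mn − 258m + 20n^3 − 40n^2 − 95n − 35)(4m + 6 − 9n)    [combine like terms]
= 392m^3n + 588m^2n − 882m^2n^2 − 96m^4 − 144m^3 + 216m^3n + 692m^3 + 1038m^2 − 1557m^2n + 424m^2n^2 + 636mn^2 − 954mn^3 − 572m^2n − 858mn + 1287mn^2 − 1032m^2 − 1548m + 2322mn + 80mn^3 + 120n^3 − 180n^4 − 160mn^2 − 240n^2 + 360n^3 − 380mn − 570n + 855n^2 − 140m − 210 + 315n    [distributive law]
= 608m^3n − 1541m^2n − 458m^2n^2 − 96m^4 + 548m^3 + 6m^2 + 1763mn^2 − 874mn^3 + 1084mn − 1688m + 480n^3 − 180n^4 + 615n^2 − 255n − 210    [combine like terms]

After distributive law, the bracketed line is:

(−16m^2n − 24m^3 + 56m^2 + 76mn^2 + 114m^2n − 266mn + 78mn + 117m^2 − 273m + 20n^3 + 30mn^2 − 70n^2 + 30n^2 + 45mn − 105n + 10n + 15m − 35)(4m + 6 − 9n)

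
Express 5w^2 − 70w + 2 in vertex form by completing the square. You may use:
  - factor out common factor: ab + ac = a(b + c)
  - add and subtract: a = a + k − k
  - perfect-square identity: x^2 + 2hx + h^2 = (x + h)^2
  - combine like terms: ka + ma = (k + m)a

5(w − 7)^2 − 243

5w^2 − 70w + 2
= 5(w^2 − 14w) + 2    [factor out 5 from the w-terms]
= 5(w^2 − 14w + 49 − 49) + 2    [add and subtract 49 inside the bracket]
= 5(w − 7)^2 − 245 + 2    [perfect-square identity]
= 5(w − 7)^2 − 243    [combine constants]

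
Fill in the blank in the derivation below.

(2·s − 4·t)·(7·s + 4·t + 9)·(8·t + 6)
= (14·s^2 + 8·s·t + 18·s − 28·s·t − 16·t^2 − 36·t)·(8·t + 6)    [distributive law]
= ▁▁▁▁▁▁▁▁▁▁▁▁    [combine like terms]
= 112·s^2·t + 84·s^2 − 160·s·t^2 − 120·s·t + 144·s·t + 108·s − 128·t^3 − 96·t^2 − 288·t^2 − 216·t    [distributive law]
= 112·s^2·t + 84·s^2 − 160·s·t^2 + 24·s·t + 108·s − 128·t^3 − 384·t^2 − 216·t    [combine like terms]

After combine like terms, the bracketed line is:

(14·s^2 − 20·s·t + 18·s − 16·t^2 − 36·t)·(8·t + 6)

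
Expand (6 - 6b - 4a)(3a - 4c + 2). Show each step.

10a - 24c + 12 - 18ab + 24bc - 12b - 12a² + 16ac

(6 - 6b - 4a)(3a - 4c + 2)
= 18a - 24c + 12 - 18ab + 24bc - 12b - 12a² + 16ac - 8a    [distributive law]
= 10a - 24c + 12 - 18ab + 24bc - 12b - 12a² + 16ac    [combine like terms]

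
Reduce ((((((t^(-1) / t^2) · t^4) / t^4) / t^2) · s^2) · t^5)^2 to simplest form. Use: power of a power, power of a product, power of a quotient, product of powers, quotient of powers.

s^4

((((((t^(-1) / t^2) · t^4) / t^4) / t^2) · s^2) · t^5)^2
= ((((((t^(-1) / t^2) · t^4) / t^4) / t^2) · s^2)^2) · ((t^5)^2)    [power of a product]
= ((((((t^(-1) / t^2) · t^4) / t^4) / t^2)^2) · ((s^2)^2)) · ((t^5)^2)    [power of a product]
= ((((((t^(-1) / t^2) · t^4) / t^4)^2) / ((t^2)^2)) · ((s^2)^2)) · ((t^5)^2)    [power of a quotient]
= ((((((t^(-1) / t^2) · t^4)^2) / ((t^4)^2)) / ((t^2)^2)) · ((s^2)^2)) · ((t^5)^2)    [power of a quotient]
= ((((((t^(-1) / t^2)^2) · ((t^4)^2)) / ((t^4)^2)) / ((t^2)^2)) · ((s^2)^2)) · ((t^5)^2)    [power of a product]
= (((((((t^(-1))^2) / ((t^2)^2)) · ((t^4)^2)) / ((t^4)^2)) / ((t^2)^2)) · ((s^2)^2)) · ((t^5)^2)    [power of a quotient]
= (((((t^(-2) / ((t^2)^2)) · ((t^4)^2)) / ((t^4)^2)) / ((t^2)^2)) · ((s^2)^2)) · ((t^5)^2)    [power of a power]
= (((((t^(-2) / t^4) · ((t^4)^2)) / ((t^4)^2)) / ((t^2)^2)) · ((s^2)^2)) · ((t^5)^2)    [power of a power]
= ((((t^(-6) · ((t^4)^2)) / ((t^4)^2)) / ((t^2)^2)) · ((s^2)^2)) · ((t^5)^2)    [quotient of powers]
= ((((t^(-6) · t^8) / ((t^4)^2)) / ((t^2)^2)) · ((s^2)^2)) · ((t^5)^2)    [power of a power]
= (((t^2 / ((t^4)^2)) / ((t^2)^2)) · ((s^2)^2)) · ((t^5)^2)    [product of powers]
= (((t^2 / t^8) / ((t^2)^2)) · ((s^2)^2)) · ((t^5)^2)    [power of a power]
= ((t^(-6) / ((t^2)^2)) · ((s^2)^2)) · ((t^5)^2)    [quotient of powers]
= ((t^(-6) / t^4) · ((s^2)^2)) · ((t^5)^2)    [power of a power]
= (t^(-10) · ((s^2)^2)) · ((t^5)^2)    [quotient of powers]
= (t^(-10) · s^4) · ((t^5)^2)    [power of a power]
= (t^(-10) · s^4) · t^10    [power of a power]
= s^4    [product of powers]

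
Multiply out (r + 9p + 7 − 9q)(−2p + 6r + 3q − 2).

52pr + 6r^2 − 51qr + 40r − 18p^2 + 45pq − 32p + 39q − 14 − 27q^2

(r + 9p + 7 − 9q)(−2p + 6r + 3q − 2)
= −2pr + 6r^2 + 3qr − 2r − 18p^2 + 54pr + 27pq − 18p − 14p + 42r + 21q − 14 + 18pq − 54qr − 27q^2 + 18q    [distributive law]
= 52pr + 6r^2 − 51qr + 40r − 18p^2 + 45pq − 32p + 39q − 14 − 27q^2    [combine like terms]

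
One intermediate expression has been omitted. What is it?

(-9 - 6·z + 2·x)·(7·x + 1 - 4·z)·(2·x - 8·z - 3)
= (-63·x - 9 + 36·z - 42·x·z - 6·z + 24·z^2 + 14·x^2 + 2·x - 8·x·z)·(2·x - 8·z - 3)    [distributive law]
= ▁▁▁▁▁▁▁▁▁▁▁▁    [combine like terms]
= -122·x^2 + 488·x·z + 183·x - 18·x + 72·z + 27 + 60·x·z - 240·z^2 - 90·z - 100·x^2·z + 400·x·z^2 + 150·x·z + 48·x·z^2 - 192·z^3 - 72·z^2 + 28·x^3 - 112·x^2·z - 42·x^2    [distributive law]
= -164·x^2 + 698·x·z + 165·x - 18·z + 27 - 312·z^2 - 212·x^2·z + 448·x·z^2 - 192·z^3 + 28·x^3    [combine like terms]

After combine like terms, the bracketed line is:

(-61·x - 9 + 30·z - 50·x·z + 24·z^2 + 14·x^2)·(2·x - 8·z - 3)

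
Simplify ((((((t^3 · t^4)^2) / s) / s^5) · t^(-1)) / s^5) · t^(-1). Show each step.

((((((t^3 · t^4)^2) / s) / s^5) · t^(-1)) / s^5) · t^(-1)
= (((((((t^3)^2) · ((t^4)^2)) / s) / s^5) · t^(-1)) / s^5) · t^(-1)    [power of a product]
= (((((t^6 · ((t^4)^2)) / s) / s^5) · t^(-1)) / s^5) · t^(-1)    [power of a power]
= (((((t^6 · t^8) / s) / s^5) · t^(-1)) / s^5) · t^(-1)    [power of a power]
= ((((t^14 / s) / s^5) · t^(-1)) / s^5) · t^(-1)    [product of powers]
= s^(-11)t^12    [quotient of powers; product of powers]

s^(-11)t^12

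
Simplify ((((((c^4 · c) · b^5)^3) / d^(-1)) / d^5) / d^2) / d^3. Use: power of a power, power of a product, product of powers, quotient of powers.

b^15c^15d^(-9)

((((((c^4 · c) · b^5)^3) / d^(-1)) / d^5) / d^2) / d^3
= ((((((c^4 · c)^3) · ((b^5)^3)) / d^(-1)) / d^5) / d^2) / d^3    [power of a product]
= (((((((c^4)^3) · (c^3)) · ((b^5)^3)) / d^(-1)) / d^5) / d^2) / d^3    [power of a product]
= (((((c^12 · (c^3)) · ((b^5)^3)) / d^(-1)) / d^5) / d^2) / d^3    [power of a power]
= ((((c^15 · ((b^5)^3)) / d^(-1)) / d^5) / d^2) / d^3    [product of powers]
= ((((c^15 · b^15) / d^(-1)) / d^5) / d^2) / d^3    [power of a power]
= b^15c^15d^(-9)    [quotient of powers; product of powers]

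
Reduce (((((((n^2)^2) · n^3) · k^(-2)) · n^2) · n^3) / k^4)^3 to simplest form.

(((((((n^2)^2) · n^3) · k^(-2)) · n^2) · n^3) / k^4)^3
= (((((((n^2)^2) · n^3) · k^(-2)) · n^2) · n^3)^3) / ((k^4)^3)    [power of a quotient]
= (((((((n^2)^2) · n^3) · k^(-2)) · n^2)^3) · ((n^3)^3)) / ((k^4)^3)    [power of a product]
= (((((((n^2)^2) · n^3) · k^(-2))^3) · ((n^2)^3)) · ((n^3)^3)) / ((k^4)^3)    [power of a product]
= (((((((n^2)^2) · n^3)^3) · ((k^(-2))^3)) · ((n^2)^3)) · ((n^3)^3)) / ((k^4)^3)    [power of a product]
= (((((((n^2)^2)^3) · ((n^3)^3)) · ((k^(-2))^3)) · ((n^2)^3)) · ((n^3)^3)) / ((k^4)^3)    [power of a product]
= ((((((n^2)^6) · ((n^3)^3)) · ((k^(-2))^3)) · ((n^2)^3)) · ((n^3)^3)) / ((k^4)^3)    [power of a power]
= ((((n^12 · ((n^3)^3)) · ((k^(-2))^3)) · ((n^2)^3)) · ((n^3)^3)) / ((k^4)^3)    [power of a power]
= ((((n^12 · n^9) · ((k^(-2))^3)) · ((n^2)^3)) · ((n^3)^3)) / ((k^4)^3)    [power of a power]
= (((n^21 · ((k^(-2))^3)) · ((n^2)^3)) · ((n^3)^3)) / ((k^4)^3)    [product of powers]
= (((n^21 · k^(-6)) · ((n^2)^3)) · ((n^3)^3)) / ((k^4)^3)    [power of a power]
= (((n^21 · k^(-6)) · n^6) · ((n^3)^3)) / ((k^4)^3)    [power of a power]
= (((n^21 · k^(-6)) · n^6) · n^9) / ((k^4)^3)    [power of a power]
= (((n^21 · k^(-6)) · n^6) · n^9) / k^12    [power of a power]
= k^(-18)n^36    [quotient of powers; product of powers]

k^(-18)n^36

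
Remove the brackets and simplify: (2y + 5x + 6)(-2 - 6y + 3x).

-40y - 12y² - 24xy + 8x + 15x² - 12

(2y + 5x + 6)(-2 - 6y + 3x)
= -4y - 12y² + 6xy - 10x - 30xy + 15x² - 12 - 36y + 18x    [distributive law]
= -40y - 12y² - 24xy + 8x + 15x² - 12    [combine like terms]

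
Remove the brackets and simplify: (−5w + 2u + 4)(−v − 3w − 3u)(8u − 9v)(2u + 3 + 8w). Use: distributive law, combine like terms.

222u²vw + 701uvw − 598uvw² + 54uv²w + 153v²w − 360v²w² + 816u²w² − 408uw² + 960uw³ + 459vw² − 1080vw³ − 240u³w − 744u²w + 76u³v + 266u²v + 36u²v² + 126uv² − 96u⁴ − 336u³ + 228uv + 108v² − 288uw + 324vw − 288u²

(−5w + 2u + 4)(−v − 3w − 3u)(8u − 9v)(2u + 3 + 8w)
= (5vw + 15w² + 15uw − 2uv − 6uw − 6u² − 4v − 12w − 12u)(8u − 9v)(2u + 3 + 8w)    [distributive law]
= (5vw + 15w² + 9uw − 2uv − 6u² − 4v − 12w − 12u)(8u − 9v)(2u + 3 + 8w)    [combine like terms]
= (40uvw − 45v²w + 120uw² − 135vw² + 72u²w − 81uvw − 16u²v + 18uv² − 48u³ + 54u²v − 32uv + 36v² − 96uw + 108vw − 96u² + 108uv)(2u + 3 + 8w)    [distributive law]
= (−41uvw − 45v²w + 120uw² − 135vw² + 72u²w + 38u²v + 18uv² − 48u³ + 76uv + 36v² − 96uw + 108vw − 96u²)(2u + 3 + 8w)    [combine like terms]
= −82u²vw − 123uvw − 328uvw² − 90uv²w − 135v²w − 360v²w² + 240u²w² + 360uw² + 960uw³ − 270uvw² − 405vw² − 1080vw³ + 144u³w + 216u²w + 576u²w² + 76u³v + 114u²v + 304u²vw + 36u²v² + 54uv² + 144uv²w − 96u⁴ − 144u³ − 384u³w + 152u²v + 228uv + 608uvw + 72uv² + 108v² + 288v²w − 192u²w − 288uw − 768uw² + 216uvw + 324vw + 864vw² − 192u³ − 288u² − 768u²w    [distributive law]
= 222u²vw + 701uvw − 598uvw² + 54uv²w + 153v²w − 360v²w² + 816u²w² − 408uw² + 960uw³ + 459vw² − 1080vw³ − 240u³w − 744u²w + 76u³v + 266u²v + 36u²v² + 126uv² − 96u⁴ − 336u³ + 228uv + 108v² − 288uw + 324vw − 288u²    [combine like terms]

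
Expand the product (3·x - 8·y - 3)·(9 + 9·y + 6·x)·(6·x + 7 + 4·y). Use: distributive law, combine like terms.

180·x² - 99·x - 705·x·y - 54·x²·y - 516·x·y² + 108·x³ - 801·y - 900·y² - 288·y³ - 189

(3·x - 8·y - 3)·(9 + 9·y + 6·x)·(6·x + 7 + 4·y)
= (27·x + 27·x·y + 18·x² - 72·y - 72·y² - 48·x·y - 27 - 27·y - 18·x)·(6·x + 7 + 4·y)    [distributive law]
= (9·x - 21·x·y + 18·x² - 99·y - 72·y² - 27)·(6·x + 7 + 4·y)    [combine like terms]
= 54·x² + 63·x + 36·x·y - 126·x²·y - 147·x·y - 84·x·y² + 108·x³ + 126·x² + 72·x²·y - 594·x·y - 693·y - 396·y² - 432·x·y² - 504·y² - 288·y³ - 162·x - 189 - 108·y    [distributive law]
= 180·x² - 99·x - 705·x·y - 54·x²·y - 516·x·y² + 108·x³ - 801·y - 900·y² - 288·y³ - 189    [combine like terms]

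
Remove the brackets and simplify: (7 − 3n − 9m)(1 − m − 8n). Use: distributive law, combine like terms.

7 − 16m − 59n + 75mn + 24n^2 + 9m^2

(7 − 3n − 9m)(1 − m − 8n)
= 7 − 7m − 56n − 3n + 3mn + 24n^2 − 9m + 9m^2 + 72mn    [distributive law]
= 7 − 16m − 59n + 75mn + 24n^2 + 9m^2    [combine like terms]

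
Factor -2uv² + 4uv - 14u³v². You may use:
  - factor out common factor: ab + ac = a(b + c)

-2uv² + 4uv - 14u³v²
= 2(-uv² + 2uv - 7u³v²)    [factor out 2]
= 2uv(-v + 2 - 7u²v)    [factor out uv]

2uv(-v + 2 - 7u²v)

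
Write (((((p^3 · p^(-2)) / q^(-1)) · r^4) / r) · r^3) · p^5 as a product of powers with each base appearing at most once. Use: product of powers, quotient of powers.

p^6·q·r^6

(((((p^3 · p^(-2)) / q^(-1)) · r^4) / r) · r^3) · p^5
= ((((p / q^(-1)) · r^4) / r) · r^3) · p^5    [product of powers]
= p^6·q·r^6    [quotient of powers; product of powers]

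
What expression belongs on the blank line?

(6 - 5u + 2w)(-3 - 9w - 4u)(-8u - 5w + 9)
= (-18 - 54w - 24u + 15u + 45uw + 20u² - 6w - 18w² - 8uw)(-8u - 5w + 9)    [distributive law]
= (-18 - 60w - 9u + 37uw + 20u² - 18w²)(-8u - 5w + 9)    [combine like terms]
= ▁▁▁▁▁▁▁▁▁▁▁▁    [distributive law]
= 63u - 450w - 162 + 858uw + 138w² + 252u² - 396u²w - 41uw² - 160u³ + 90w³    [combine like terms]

By distributive law:

144u + 90w - 162 + 480uw + 300w² - 540w + 72u² + 45uw - 81u - 296u²w - 185uw² + 333uw - 160u³ - 100u²w + 180u² + 144uw² + 90w³ - 162w²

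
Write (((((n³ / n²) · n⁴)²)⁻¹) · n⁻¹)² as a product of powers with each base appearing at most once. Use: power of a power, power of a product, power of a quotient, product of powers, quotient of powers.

n⁻²²

(((((n³ / n²) · n⁴)²)⁻¹) · n⁻¹)²
= (((((n³ / n²) · n⁴)²)⁻¹)²) · ((n⁻¹)²)    [power of a product]
= ((((n³ / n²) · n⁴)²)⁻²) · ((n⁻¹)²)    [power of a power]
= (((n³ / n²) · n⁴)⁻⁴) · ((n⁻¹)²)    [power of a power]
= (((n³ / n²)⁻⁴) · ((n⁴)⁻⁴)) · ((n⁻¹)²)    [power of a product]
= ((((n³)⁻⁴) / ((n²)⁻⁴)) · ((n⁴)⁻⁴)) · ((n⁻¹)²)    [power of a quotient]
= ((n⁻¹² / ((n²)⁻⁴)) · ((n⁴)⁻⁴)) · ((n⁻¹)²)    [power of a power]
= ((n⁻¹² / n⁻⁸) · ((n⁴)⁻⁴)) · ((n⁻¹)²)    [power of a power]
= (n⁻⁴ · ((n⁴)⁻⁴)) · ((n⁻¹)²)    [quotient of powers]
= (n⁻⁴ · n⁻¹⁶) · ((n⁻¹)²)    [power of a power]
= n⁻²⁰ · ((n⁻¹)²)    [product of powers]
= n⁻²⁰ · n⁻²    [power of a power]
= n⁻²²    [product of powers]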